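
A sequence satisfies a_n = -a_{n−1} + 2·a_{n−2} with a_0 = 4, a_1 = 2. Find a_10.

With companion matrix Q = [[-1, 2], [1, 0]], [a_n, a_{n−1}]ᵀ = Q·[a_{n−1}, a_{n−2}]ᵀ, so [a_10, a_9]ᵀ = Q⁹·[a_1, a_0]ᵀ.
Q⁹ = [[-341, 342], [171, -170]], giving [a_10, a_9]ᵀ = [[686], [-338]].

686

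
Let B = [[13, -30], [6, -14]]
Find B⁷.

[[517, -1290], [258, -644]]

tr B = -1 and det B = -2, so the characteristic polynomial is λ² − (-1)λ + (-2) with roots 1 and -2.
Eigenvectors give P = [[5, 2], [2, 1]] with P⁻¹ = [[1, -2], [-2, 5]], and B = P·diag(1, -2)·P⁻¹.
Then B⁷ = P·diag(1, -128)·P⁻¹ = [[5, -256], [2, -128]] · [[1, -2], [-2, 5]] = [[517, -1290], [258, -644]].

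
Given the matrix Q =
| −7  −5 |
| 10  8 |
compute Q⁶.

tr Q = 1 and det Q = −6, so the characteristic polynomial is λ² − (1)λ + (−6) with roots 3 and −2.
Eigenvectors give P = [[−1, −1], [2, 1]] with P⁻¹ = [[1, 1], [−2, −1]], and Q = P·diag(3, −2)·P⁻¹.
Then Q⁶ = P·diag(729, 64)·P⁻¹ = [[−729, −64], [1458, 64]] · [[1, 1], [−2, −1]] = [[−601, −665], [1330, 1394]].

[[−601, −665], [1330, 1394]]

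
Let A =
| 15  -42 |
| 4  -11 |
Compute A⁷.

tr A = 4 and det A = 3, so the characteristic polynomial is λ² − (4)λ + (3) with roots 3 and 1.
Eigenvectors give P = [[7, 3], [2, 1]] with P⁻¹ = [[1, -3], [-2, 7]], and A = P·diag(3, 1)·P⁻¹.
Then A⁷ = P·diag(2187, 1)·P⁻¹ = [[15309, 3], [4374, 1]] · [[1, -3], [-2, 7]] = [[15303, -45906], [4372, -13115]].

[[15303, -45906], [4372, -13115]]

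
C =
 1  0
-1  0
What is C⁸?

[[1, 0], [-1, 0]]

C² = C (a projection; rank 1, trace 1), so C⁸ = C.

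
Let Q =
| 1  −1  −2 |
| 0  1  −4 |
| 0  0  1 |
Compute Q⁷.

[[1, −7, 70], [0, 1, −28], [0, 0, 1]]

Q = I + N where N = [[0, −1, −2], [0, 0, −4], [0, 0, 0]] is strictly upper-triangular, so N³ = 0.
(I + N)⁷ = I + 7·N + 21·N² = [[1, −7, 70], [0, 1, −28], [0, 0, 1]].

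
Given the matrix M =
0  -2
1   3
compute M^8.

[[-254, -510], [255, 511]]

tr M = 3 and det M = 2, so the characteristic polynomial is λ² − (3)λ + (2) with roots 2 and 1.
Eigenvectors give P = [[-1, 2], [1, -1]] with P⁻¹ = [[1, 2], [1, 1]], and M = P·diag(2, 1)·P⁻¹.
Then M^8 = P·diag(256, 1)·P⁻¹ = [[-256, 2], [256, -1]] · [[1, 2], [1, 1]] = [[-254, -510], [255, 511]].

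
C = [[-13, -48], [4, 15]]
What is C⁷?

[[-6565, -26256], [2188, 8751]]

tr C = 2 and det C = -3, so the characteristic polynomial is λ² − (2)λ + (-3) with roots -1 and 3.
Eigenvectors give P = [[4, -3], [-1, 1]] with P⁻¹ = [[1, 3], [1, 4]], and C = P·diag(-1, 3)·P⁻¹.
Then C⁷ = P·diag(-1, 2187)·P⁻¹ = [[-4, -6561], [1, 2187]] · [[1, 3], [1, 4]] = [[-6565, -26256], [2188, 8751]].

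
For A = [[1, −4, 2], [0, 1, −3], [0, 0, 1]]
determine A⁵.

[[1, −20, 130], [0, 1, −15], [0, 0, 1]]

A = I + N where N = [[0, −4, 2], [0, 0, −3], [0, 0, 0]] is strictly upper-triangular, so N³ = 0.
(I + N)⁵ = I + 5·N + 10·N² = [[1, −20, 130], [0, 1, −15], [0, 0, 1]].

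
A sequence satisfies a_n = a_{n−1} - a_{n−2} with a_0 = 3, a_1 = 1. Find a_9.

With companion matrix M = [[1, -1], [1, 0]], [a_n, a_{n−1}]ᵀ = M·[a_{n−1}, a_{n−2}]ᵀ, so [a_9, a_8]ᵀ = M⁸·[a_1, a_0]ᵀ.
M⁸ = [[0, -1], [1, -1]], giving [a_9, a_8]ᵀ = [[-3], [-2]].

-3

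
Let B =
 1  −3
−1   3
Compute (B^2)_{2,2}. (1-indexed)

12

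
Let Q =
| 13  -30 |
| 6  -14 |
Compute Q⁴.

[[-59, 150], [-30, 76]]

tr Q = -1 and det Q = -2, so the characteristic polynomial is λ² − (-1)λ + (-2) with roots 1 and -2.
Eigenvectors give P = [[5, 2], [2, 1]] with P⁻¹ = [[1, -2], [-2, 5]], and Q = P·diag(1, -2)·P⁻¹.
Then Q⁴ = P·diag(1, 16)·P⁻¹ = [[5, 32], [2, 16]] · [[1, -2], [-2, 5]] = [[-59, 150], [-30, 76]].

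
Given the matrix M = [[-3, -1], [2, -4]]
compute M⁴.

M² = [[7, 7], [-14, 14]]
M³ = [[-7, -35], [70, -42]]
M⁴ = [[-49, 147], [-294, 98]]

[[-49, 147], [-294, 98]]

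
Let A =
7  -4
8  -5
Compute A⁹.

[[39367, -19684], [39368, -19685]]

tr A = 2 and det A = -3, so the characteristic polynomial is λ² − (2)λ + (-3) with roots -1 and 3.
Eigenvectors give P = [[-1, -1], [-2, -1]] with P⁻¹ = [[1, -1], [-2, 1]], and A = P·diag(-1, 3)·P⁻¹.
Then A⁹ = P·diag(-1, 19683)·P⁻¹ = [[1, -19683], [2, -19683]] · [[1, -1], [-2, 1]] = [[39367, -19684], [39368, -19685]].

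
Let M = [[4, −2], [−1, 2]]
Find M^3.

[[84, −60], [−30, 24]]

M^2 = [[18, −12], [−6, 6]]
M^3 = [[84, −60], [−30, 24]]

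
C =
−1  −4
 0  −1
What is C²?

[[1, 8], [0, 1]]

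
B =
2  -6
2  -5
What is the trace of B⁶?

tr B = -3 and det B = 2, so the characteristic polynomial is λ² − (-3)λ + (2) with roots -2 and -1.
Eigenvectors give P = [[3, -2], [2, -1]] with P⁻¹ = [[-1, 2], [-2, 3]], and B = P·diag(-2, -1)·P⁻¹.
Then B⁶ = P·diag(64, 1)·P⁻¹ = [[192, -2], [128, -1]] · [[-1, 2], [-2, 3]] = [[-188, 378], [-126, 253]].

65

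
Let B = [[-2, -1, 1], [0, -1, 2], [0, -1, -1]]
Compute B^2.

[[4, 2, -5], [0, -1, -4], [0, 2, -1]]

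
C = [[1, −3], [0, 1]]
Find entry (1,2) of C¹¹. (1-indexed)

−33

C = I + N where N = [[0, −3], [0, 0]] is strictly upper-triangular, so N² = 0.
(I + N)¹¹ = I + 11·N = [[1, −33], [0, 1]].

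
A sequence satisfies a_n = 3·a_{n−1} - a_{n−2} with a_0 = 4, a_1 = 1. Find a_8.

With companion matrix A = [[3, -1], [1, 0]], [a_n, a_{n−1}]ᵀ = A·[a_{n−1}, a_{n−2}]ᵀ, so [a_8, a_7]ᵀ = A⁷·[a_1, a_0]ᵀ.
A⁷ = [[987, -377], [377, -144]], giving [a_8, a_7]ᵀ = [[-521], [-199]].

-521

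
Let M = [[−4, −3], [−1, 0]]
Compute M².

[[19, 12], [4, 3]]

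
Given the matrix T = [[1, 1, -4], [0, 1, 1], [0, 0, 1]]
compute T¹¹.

[[1, 11, 11], [0, 1, 11], [0, 0, 1]]

T = I + N where N = [[0, 1, -4], [0, 0, 1], [0, 0, 0]] is strictly upper-triangular, so N³ = 0.
(I + N)¹¹ = I + 11·N + 55·N² = [[1, 11, 11], [0, 1, 11], [0, 0, 1]].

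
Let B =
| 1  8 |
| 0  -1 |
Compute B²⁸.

B² = I (check: tr B = 0 and det B = -1), so B²⁸ = I since 28 is even.

[[1, 0], [0, 1]]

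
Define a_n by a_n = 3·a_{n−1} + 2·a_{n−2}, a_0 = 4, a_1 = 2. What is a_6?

2102

With companion matrix Q = [[3, 2], [1, 0]], [a_n, a_{n−1}]ᵀ = Q·[a_{n−1}, a_{n−2}]ᵀ, so [a_6, a_5]ᵀ = Q^5·[a_1, a_0]ᵀ.
Q^5 = [[495, 278], [139, 78]], giving [a_6, a_5]ᵀ = [[2102], [590]].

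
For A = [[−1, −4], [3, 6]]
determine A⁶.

[[−1931, −2660], [1995, 2724]]

tr A = 5 and det A = 6, so the characteristic polynomial is λ² − (5)λ + (6) with roots 3 and 2.
Eigenvectors give P = [[−1, 4], [1, −3]] with P⁻¹ = [[3, 4], [1, 1]], and A = P·diag(3, 2)·P⁻¹.
Then A⁶ = P·diag(729, 64)·P⁻¹ = [[−729, 256], [729, −192]] · [[3, 4], [1, 1]] = [[−1931, −2660], [1995, 2724]].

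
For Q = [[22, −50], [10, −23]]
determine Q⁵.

[[1132, −2750], [550, −1343]]

tr Q = −1 and det Q = −6, so the characteristic polynomial is λ² − (−1)λ + (−6) with roots −3 and 2.
Eigenvectors give P = [[−2, 5], [−1, 2]] with P⁻¹ = [[2, −5], [1, −2]], and Q = P·diag(−3, 2)·P⁻¹.
Then Q⁵ = P·diag(−243, 32)·P⁻¹ = [[486, 160], [243, 64]] · [[2, −5], [1, −2]] = [[1132, −2750], [550, −1343]].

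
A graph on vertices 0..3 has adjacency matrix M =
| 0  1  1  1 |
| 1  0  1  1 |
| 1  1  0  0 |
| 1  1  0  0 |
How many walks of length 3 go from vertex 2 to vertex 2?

2

The number of length-3 walks from vertex 2 to vertex 2 is entry (2,2) of M³, where M is the adjacency matrix.
M² = [[3, 2, 1, 1], [2, 3, 1, 1], [1, 1, 2, 2], [1, 1, 2, 2]]
M³ = [[4, 5, 5, 5], [5, 4, 5, 5], [5, 5, 2, 2], [5, 5, 2, 2]]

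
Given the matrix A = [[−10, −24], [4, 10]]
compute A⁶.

tr A = 0 and det A = −4, so the characteristic polynomial is λ² − (0)λ + (−4) with roots 2 and −2.
Eigenvectors give P = [[−2, −3], [1, 1]] with P⁻¹ = [[1, 3], [−1, −2]], and A = P·diag(2, −2)·P⁻¹.
Then A⁶ = P·diag(64, 64)·P⁻¹ = [[−128, −192], [64, 64]] · [[1, 3], [−1, −2]] = [[64, 0], [0, 64]].

[[64, 0], [0, 64]]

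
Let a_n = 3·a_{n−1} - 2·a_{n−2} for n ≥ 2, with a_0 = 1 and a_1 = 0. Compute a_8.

With companion matrix B = [[3, -2], [1, 0]], [a_n, a_{n−1}]ᵀ = B·[a_{n−1}, a_{n−2}]ᵀ, so [a_8, a_7]ᵀ = B⁷·[a_1, a_0]ᵀ.
B⁷ = [[255, -254], [127, -126]], giving [a_8, a_7]ᵀ = [[-254], [-126]].

-254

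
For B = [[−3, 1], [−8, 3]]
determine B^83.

[[−3, 1], [−8, 3]]

B² = I (check: tr B = 0 and det B = −1), so B^83 = B since 83 is odd.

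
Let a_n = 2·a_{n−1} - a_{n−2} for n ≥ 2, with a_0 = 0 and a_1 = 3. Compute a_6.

With companion matrix A = [[2, -1], [1, 0]], [a_n, a_{n−1}]ᵀ = A·[a_{n−1}, a_{n−2}]ᵀ, so [a_6, a_5]ᵀ = A^5·[a_1, a_0]ᵀ.
A^5 = [[6, -5], [5, -4]], giving [a_6, a_5]ᵀ = [[18], [15]].

18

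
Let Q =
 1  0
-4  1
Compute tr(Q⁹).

Q = I + N where N = [[0, 0], [-4, 0]] is strictly lower-triangular, so N² = 0.
(I + N)⁹ = I + 9·N = [[1, 0], [-36, 1]].

2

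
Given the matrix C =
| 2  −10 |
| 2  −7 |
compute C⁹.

[[76172, −191710], [38342, −96367]]

tr C = −5 and det C = 6, so the characteristic polynomial is λ² − (−5)λ + (6) with roots −2 and −3.
Eigenvectors give P = [[5, 2], [2, 1]] with P⁻¹ = [[1, −2], [−2, 5]], and C = P·diag(−2, −3)·P⁻¹.
Then C⁹ = P·diag(−512, −19683)·P⁻¹ = [[−2560, −39366], [−1024, −19683]] · [[1, −2], [−2, 5]] = [[76172, −191710], [38342, −96367]].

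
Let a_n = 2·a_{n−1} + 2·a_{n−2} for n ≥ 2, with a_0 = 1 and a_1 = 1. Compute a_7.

568

With companion matrix Q = [[2, 2], [1, 0]], [a_n, a_{n−1}]ᵀ = Q·[a_{n−1}, a_{n−2}]ᵀ, so [a_7, a_6]ᵀ = Q⁶·[a_1, a_0]ᵀ.
Q⁶ = [[328, 240], [120, 88]], giving [a_7, a_6]ᵀ = [[568], [208]].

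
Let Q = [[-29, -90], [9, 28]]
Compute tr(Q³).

-7

tr Q = -1 and det Q = -2, so the characteristic polynomial is λ² − (-1)λ + (-2) with roots -2 and 1.
Eigenvectors give P = [[10, -3], [-3, 1]] with P⁻¹ = [[1, 3], [3, 10]], and Q = P·diag(-2, 1)·P⁻¹.
Then Q³ = P·diag(-8, 1)·P⁻¹ = [[-80, -3], [24, 1]] · [[1, 3], [3, 10]] = [[-89, -270], [27, 82]].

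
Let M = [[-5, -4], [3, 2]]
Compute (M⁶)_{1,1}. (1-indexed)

tr M = -3 and det M = 2, so the characteristic polynomial is λ² − (-3)λ + (2) with roots -2 and -1.
Eigenvectors give P = [[4, -1], [-3, 1]] with P⁻¹ = [[1, 1], [3, 4]], and M = P·diag(-2, -1)·P⁻¹.
Then M⁶ = P·diag(64, 1)·P⁻¹ = [[256, -1], [-192, 1]] · [[1, 1], [3, 4]] = [[253, 252], [-189, -188]].

253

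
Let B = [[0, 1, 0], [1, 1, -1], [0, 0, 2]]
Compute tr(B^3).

B^2 = [[1, 1, -1], [1, 2, -3], [0, 0, 4]]
B^3 = [[1, 2, -3], [2, 3, -8], [0, 0, 8]]

12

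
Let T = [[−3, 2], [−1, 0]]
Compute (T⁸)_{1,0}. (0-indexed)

tr T = −3 and det T = 2, so the characteristic polynomial is λ² − (−3)λ + (2) with roots −1 and −2.
Eigenvectors give P = [[−1, 2], [−1, 1]] with P⁻¹ = [[1, −2], [1, −1]], and T = P·diag(−1, −2)·P⁻¹.
Then T⁸ = P·diag(1, 256)·P⁻¹ = [[−1, 512], [−1, 256]] · [[1, −2], [1, −1]] = [[511, −510], [255, −254]].

255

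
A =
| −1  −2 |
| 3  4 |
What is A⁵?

tr A = 3 and det A = 2, so the characteristic polynomial is λ² − (3)λ + (2) with roots 2 and 1.
Eigenvectors give P = [[−2, −1], [3, 1]] with P⁻¹ = [[1, 1], [−3, −2]], and A = P·diag(2, 1)·P⁻¹.
Then A⁵ = P·diag(32, 1)·P⁻¹ = [[−64, −1], [96, 1]] · [[1, 1], [−3, −2]] = [[−61, −62], [93, 94]].

[[−61, −62], [93, 94]]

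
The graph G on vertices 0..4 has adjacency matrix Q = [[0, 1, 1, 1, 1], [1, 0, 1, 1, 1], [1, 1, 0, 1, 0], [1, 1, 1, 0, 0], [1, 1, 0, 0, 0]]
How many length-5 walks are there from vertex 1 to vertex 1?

102

The number of length-5 walks from vertex 1 to vertex 1 is entry (1,1) of Q^5, where Q is the adjacency matrix.
Q^2 = [[4, 3, 2, 2, 1], [3, 4, 2, 2, 1], [2, 2, 3, 2, 2], [2, 2, 2, 3, 2], [1, 1, 2, 2, 2]]
Q^3 = [[8, 9, 9, 9, 7], [9, 8, 9, 9, 7], [9, 9, 6, 7, 4], [9, 9, 7, 6, 4], [7, 7, 4, 4, 2]]
Q^4 = [[34, 33, 26, 26, 17], [33, 34, 26, 26, 17], [26, 26, 25, 24, 18], [26, 26, 24, 25, 18], [17, 17, 18, 18, 14]]
Q^5 = [[102, 103, 93, 93, 67], [103, 102, 93, 93, 67], [93, 93, 76, 77, 52], [93, 93, 77, 76, 52], [67, 67, 52, 52, 34]]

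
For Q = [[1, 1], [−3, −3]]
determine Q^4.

Q^2 = [[−2, −2], [6, 6]]
Q^3 = [[4, 4], [−12, −12]]
Q^4 = [[−8, −8], [24, 24]]

[[−8, −8], [24, 24]]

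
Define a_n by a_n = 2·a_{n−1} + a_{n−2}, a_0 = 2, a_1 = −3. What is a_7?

−367

With companion matrix T = [[2, 1], [1, 0]], [a_n, a_{n−1}]ᵀ = T·[a_{n−1}, a_{n−2}]ᵀ, so [a_7, a_6]ᵀ = T^6·[a_1, a_0]ᵀ.
T^6 = [[169, 70], [70, 29]], giving [a_7, a_6]ᵀ = [[−367], [−152]].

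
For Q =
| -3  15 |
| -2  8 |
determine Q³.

tr Q = 5 and det Q = 6, so the characteristic polynomial is λ² − (5)λ + (6) with roots 3 and 2.
Eigenvectors give P = [[-5, -3], [-2, -1]] with P⁻¹ = [[1, -3], [-2, 5]], and Q = P·diag(3, 2)·P⁻¹.
Then Q³ = P·diag(27, 8)·P⁻¹ = [[-135, -24], [-54, -8]] · [[1, -3], [-2, 5]] = [[-87, 285], [-38, 122]].

[[-87, 285], [-38, 122]]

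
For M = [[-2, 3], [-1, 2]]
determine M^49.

M² = I (check: tr M = 0 and det M = -1), so M^49 = M since 49 is odd.

[[-2, 3], [-1, 2]]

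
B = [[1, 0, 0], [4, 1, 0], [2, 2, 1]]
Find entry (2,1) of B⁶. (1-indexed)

B = I + N where N = [[0, 0, 0], [4, 0, 0], [2, 2, 0]] is strictly lower-triangular, so N³ = 0.
(I + N)⁶ = I + 6·N + 15·N² = [[1, 0, 0], [24, 1, 0], [132, 12, 1]].

24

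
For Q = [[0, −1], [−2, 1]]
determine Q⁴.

Q² = [[2, −1], [−2, 3]]
Q³ = [[2, −3], [−6, 5]]
Q⁴ = [[6, −5], [−10, 11]]

[[6, −5], [−10, 11]]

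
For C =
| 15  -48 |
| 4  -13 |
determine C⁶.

tr C = 2 and det C = -3, so the characteristic polynomial is λ² − (2)λ + (-3) with roots -1 and 3.
Eigenvectors give P = [[-3, -4], [-1, -1]] with P⁻¹ = [[1, -4], [-1, 3]], and C = P·diag(-1, 3)·P⁻¹.
Then C⁶ = P·diag(1, 729)·P⁻¹ = [[-3, -2916], [-1, -729]] · [[1, -4], [-1, 3]] = [[2913, -8736], [728, -2183]].

[[2913, -8736], [728, -2183]]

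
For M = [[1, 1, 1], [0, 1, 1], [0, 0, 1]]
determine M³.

[[1, 3, 6], [0, 1, 3], [0, 0, 1]]

M = I + N where N = [[0, 1, 1], [0, 0, 1], [0, 0, 0]] is strictly upper-triangular, so N³ = 0.
(I + N)³ = I + 3·N + 3·N² = [[1, 3, 6], [0, 1, 3], [0, 0, 1]].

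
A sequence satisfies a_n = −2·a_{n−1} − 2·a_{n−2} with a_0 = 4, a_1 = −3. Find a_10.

With companion matrix T = [[−2, −2], [1, 0]], [a_n, a_{n−1}]ᵀ = T·[a_{n−1}, a_{n−2}]ᵀ, so [a_10, a_9]ᵀ = T⁹·[a_1, a_0]ᵀ.
T⁹ = [[−32, −32], [16, 0]], giving [a_10, a_9]ᵀ = [[−32], [−48]].

−32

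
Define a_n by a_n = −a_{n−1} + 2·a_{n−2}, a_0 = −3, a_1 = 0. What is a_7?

126

With companion matrix B = [[−1, 2], [1, 0]], [a_n, a_{n−1}]ᵀ = B·[a_{n−1}, a_{n−2}]ᵀ, so [a_7, a_6]ᵀ = B⁶·[a_1, a_0]ᵀ.
B⁶ = [[43, −42], [−21, 22]], giving [a_7, a_6]ᵀ = [[126], [−66]].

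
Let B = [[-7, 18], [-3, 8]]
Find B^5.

[[-67, 198], [-33, 98]]

tr B = 1 and det B = -2, so the characteristic polynomial is λ² − (1)λ + (-2) with roots 2 and -1.
Eigenvectors give P = [[-2, -3], [-1, -1]] with P⁻¹ = [[1, -3], [-1, 2]], and B = P·diag(2, -1)·P⁻¹.
Then B^5 = P·diag(32, -1)·P⁻¹ = [[-64, 3], [-32, 1]] · [[1, -3], [-1, 2]] = [[-67, 198], [-33, 98]].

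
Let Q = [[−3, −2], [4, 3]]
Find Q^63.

Q² = I (check: tr Q = 0 and det Q = −1), so Q^63 = Q since 63 is odd.

[[−3, −2], [4, 3]]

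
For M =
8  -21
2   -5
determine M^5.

[[218, -651], [62, -185]]

tr M = 3 and det M = 2, so the characteristic polynomial is λ² − (3)λ + (2) with roots 2 and 1.
Eigenvectors give P = [[7, -3], [2, -1]] with P⁻¹ = [[1, -3], [2, -7]], and M = P·diag(2, 1)·P⁻¹.
Then M^5 = P·diag(32, 1)·P⁻¹ = [[224, -3], [64, -1]] · [[1, -3], [2, -7]] = [[218, -651], [62, -185]].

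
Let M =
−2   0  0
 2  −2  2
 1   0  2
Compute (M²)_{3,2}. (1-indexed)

0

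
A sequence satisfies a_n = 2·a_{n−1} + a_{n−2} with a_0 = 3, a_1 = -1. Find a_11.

With companion matrix Q = [[2, 1], [1, 0]], [a_n, a_{n−1}]ᵀ = Q·[a_{n−1}, a_{n−2}]ᵀ, so [a_11, a_10]ᵀ = Q^10·[a_1, a_0]ᵀ.
Q^10 = [[5741, 2378], [2378, 985]], giving [a_11, a_10]ᵀ = [[1393], [577]].

1393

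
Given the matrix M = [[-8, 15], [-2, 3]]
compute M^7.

tr M = -5 and det M = 6, so the characteristic polynomial is λ² − (-5)λ + (6) with roots -2 and -3.
Eigenvectors give P = [[-5, 3], [-2, 1]] with P⁻¹ = [[1, -3], [2, -5]], and M = P·diag(-2, -3)·P⁻¹.
Then M^7 = P·diag(-128, -2187)·P⁻¹ = [[640, -6561], [256, -2187]] · [[1, -3], [2, -5]] = [[-12482, 30885], [-4118, 10167]].

[[-12482, 30885], [-4118, 10167]]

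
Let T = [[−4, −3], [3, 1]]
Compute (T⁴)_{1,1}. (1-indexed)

−32

T² = [[7, 9], [−9, −8]]
T³ = [[−1, −12], [12, 19]]
T⁴ = [[−32, −9], [9, −17]]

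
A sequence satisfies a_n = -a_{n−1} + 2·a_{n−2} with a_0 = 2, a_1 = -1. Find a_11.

-2047

With companion matrix B = [[-1, 2], [1, 0]], [a_n, a_{n−1}]ᵀ = B·[a_{n−1}, a_{n−2}]ᵀ, so [a_11, a_10]ᵀ = B¹⁰·[a_1, a_0]ᵀ.
B¹⁰ = [[683, -682], [-341, 342]], giving [a_11, a_10]ᵀ = [[-2047], [1025]].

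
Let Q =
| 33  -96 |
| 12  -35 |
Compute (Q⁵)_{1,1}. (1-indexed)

1953

tr Q = -2 and det Q = -3, so the characteristic polynomial is λ² − (-2)λ + (-3) with roots -3 and 1.
Eigenvectors give P = [[-8, 3], [-3, 1]] with P⁻¹ = [[1, -3], [3, -8]], and Q = P·diag(-3, 1)·P⁻¹.
Then Q⁵ = P·diag(-243, 1)·P⁻¹ = [[1944, 3], [729, 1]] · [[1, -3], [3, -8]] = [[1953, -5856], [732, -2195]].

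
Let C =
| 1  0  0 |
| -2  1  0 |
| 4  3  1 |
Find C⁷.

C = I + N where N = [[0, 0, 0], [-2, 0, 0], [4, 3, 0]] is strictly lower-triangular, so N³ = 0.
(I + N)⁷ = I + 7·N + 21·N² = [[1, 0, 0], [-14, 1, 0], [-98, 21, 1]].

[[1, 0, 0], [-14, 1, 0], [-98, 21, 1]]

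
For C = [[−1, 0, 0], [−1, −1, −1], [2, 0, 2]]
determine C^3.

[[−1, 0, 0], [−3, −1, −3], [6, 0, 8]]

C^2 = [[1, 0, 0], [0, 1, −1], [2, 0, 4]]
C^3 = [[−1, 0, 0], [−3, −1, −3], [6, 0, 8]]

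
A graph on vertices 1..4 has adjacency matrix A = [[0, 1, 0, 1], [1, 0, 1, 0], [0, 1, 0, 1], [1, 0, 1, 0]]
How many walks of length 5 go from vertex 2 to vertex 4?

The number of length-5 walks from vertex 2 to vertex 4 is entry (2,4) of A^5, where A is the adjacency matrix.
A^2 = [[2, 0, 2, 0], [0, 2, 0, 2], [2, 0, 2, 0], [0, 2, 0, 2]]
A^3 = [[0, 4, 0, 4], [4, 0, 4, 0], [0, 4, 0, 4], [4, 0, 4, 0]]
A^4 = [[8, 0, 8, 0], [0, 8, 0, 8], [8, 0, 8, 0], [0, 8, 0, 8]]
A^5 = [[0, 16, 0, 16], [16, 0, 16, 0], [0, 16, 0, 16], [16, 0, 16, 0]]

0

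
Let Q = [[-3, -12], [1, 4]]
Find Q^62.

Q² = Q (a projection; rank 1, trace 1), so Q^62 = Q.

[[-3, -12], [1, 4]]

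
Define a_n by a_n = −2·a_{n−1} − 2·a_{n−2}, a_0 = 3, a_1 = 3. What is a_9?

48

With companion matrix T = [[−2, −2], [1, 0]], [a_n, a_{n−1}]ᵀ = T·[a_{n−1}, a_{n−2}]ᵀ, so [a_9, a_8]ᵀ = T^8·[a_1, a_0]ᵀ.
T^8 = [[16, 0], [0, 16]], giving [a_9, a_8]ᵀ = [[48], [48]].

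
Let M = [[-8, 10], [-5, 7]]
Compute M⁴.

tr M = -1 and det M = -6, so the characteristic polynomial is λ² − (-1)λ + (-6) with roots -3 and 2.
Eigenvectors give P = [[-2, 1], [-1, 1]] with P⁻¹ = [[-1, 1], [-1, 2]], and M = P·diag(-3, 2)·P⁻¹.
Then M⁴ = P·diag(81, 16)·P⁻¹ = [[-162, 16], [-81, 16]] · [[-1, 1], [-1, 2]] = [[146, -130], [65, -49]].

[[146, -130], [65, -49]]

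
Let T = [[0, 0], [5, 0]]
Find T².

[[0, 0], [0, 0]]

T is strictly triangular, hence nilpotent: T² = 0, so T² = 0.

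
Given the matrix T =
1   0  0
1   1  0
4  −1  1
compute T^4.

T = I + N where N = [[0, 0, 0], [1, 0, 0], [4, −1, 0]] is strictly lower-triangular, so N^3 = 0.
(I + N)^4 = I + 4·N + 6·N^2 = [[1, 0, 0], [4, 1, 0], [10, −4, 1]].

[[1, 0, 0], [4, 1, 0], [10, −4, 1]]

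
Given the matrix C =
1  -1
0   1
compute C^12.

[[1, -12], [0, 1]]

C = I + N where N = [[0, -1], [0, 0]] is strictly upper-triangular, so N^2 = 0.
(I + N)^12 = I + 12·N = [[1, -12], [0, 1]].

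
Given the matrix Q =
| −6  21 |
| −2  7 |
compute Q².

Q² = Q (a projection; rank 1, trace 1), so Q² = Q.

[[−6, 21], [−2, 7]]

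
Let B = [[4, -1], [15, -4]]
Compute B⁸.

B² = I (check: tr B = 0 and det B = -1), so B⁸ = I since 8 is even.

[[1, 0], [0, 1]]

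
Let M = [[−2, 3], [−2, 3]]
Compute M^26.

M² = M (a projection; rank 1, trace 1), so M^26 = M.

[[−2, 3], [−2, 3]]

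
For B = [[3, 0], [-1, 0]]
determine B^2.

[[9, 0], [-3, 0]]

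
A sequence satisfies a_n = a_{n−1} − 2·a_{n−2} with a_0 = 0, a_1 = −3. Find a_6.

With companion matrix B = [[1, −2], [1, 0]], [a_n, a_{n−1}]ᵀ = B·[a_{n−1}, a_{n−2}]ᵀ, so [a_6, a_5]ᵀ = B⁵·[a_1, a_0]ᵀ.
B⁵ = [[5, 2], [−1, 6]], giving [a_6, a_5]ᵀ = [[−15], [3]].

−15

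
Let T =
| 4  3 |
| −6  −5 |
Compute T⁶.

[[−62, −63], [126, 127]]

tr T = −1 and det T = −2, so the characteristic polynomial is λ² − (−1)λ + (−2) with roots 1 and −2.
Eigenvectors give P = [[−1, −1], [1, 2]] with P⁻¹ = [[−2, −1], [1, 1]], and T = P·diag(1, −2)·P⁻¹.
Then T⁶ = P·diag(1, 64)·P⁻¹ = [[−1, −64], [1, 128]] · [[−2, −1], [1, 1]] = [[−62, −63], [126, 127]].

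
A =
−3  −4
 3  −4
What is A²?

[[−3, 28], [−21, 4]]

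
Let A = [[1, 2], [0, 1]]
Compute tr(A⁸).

2

A = I + N where N = [[0, 2], [0, 0]] is strictly upper-triangular, so N² = 0.
(I + N)⁸ = I + 8·N = [[1, 16], [0, 1]].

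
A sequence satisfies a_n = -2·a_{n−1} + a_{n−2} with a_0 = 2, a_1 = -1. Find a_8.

With companion matrix A = [[-2, 1], [1, 0]], [a_n, a_{n−1}]ᵀ = A·[a_{n−1}, a_{n−2}]ᵀ, so [a_8, a_7]ᵀ = A⁷·[a_1, a_0]ᵀ.
A⁷ = [[-408, 169], [169, -70]], giving [a_8, a_7]ᵀ = [[746], [-309]].

746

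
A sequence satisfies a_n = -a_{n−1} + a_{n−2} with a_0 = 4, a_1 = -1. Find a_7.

With companion matrix T = [[-1, 1], [1, 0]], [a_n, a_{n−1}]ᵀ = T·[a_{n−1}, a_{n−2}]ᵀ, so [a_7, a_6]ᵀ = T⁶·[a_1, a_0]ᵀ.
T⁶ = [[13, -8], [-8, 5]], giving [a_7, a_6]ᵀ = [[-45], [28]].

-45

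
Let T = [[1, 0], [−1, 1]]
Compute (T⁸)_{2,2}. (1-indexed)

T = I + N where N = [[0, 0], [−1, 0]] is strictly lower-triangular, so N² = 0.
(I + N)⁸ = I + 8·N = [[1, 0], [−8, 1]].

1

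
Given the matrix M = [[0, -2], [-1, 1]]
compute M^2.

[[2, -2], [-1, 3]]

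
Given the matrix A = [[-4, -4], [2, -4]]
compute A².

[[8, 32], [-16, 8]]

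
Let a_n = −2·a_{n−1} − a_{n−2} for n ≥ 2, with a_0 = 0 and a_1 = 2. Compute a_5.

With companion matrix A = [[−2, −1], [1, 0]], [a_n, a_{n−1}]ᵀ = A·[a_{n−1}, a_{n−2}]ᵀ, so [a_5, a_4]ᵀ = A⁴·[a_1, a_0]ᵀ.
A⁴ = [[5, 4], [−4, −3]], giving [a_5, a_4]ᵀ = [[10], [−8]].

10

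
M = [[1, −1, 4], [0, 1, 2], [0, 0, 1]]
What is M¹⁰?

[[1, −10, −50], [0, 1, 20], [0, 0, 1]]

M = I + N where N = [[0, −1, 4], [0, 0, 2], [0, 0, 0]] is strictly upper-triangular, so N³ = 0.
(I + N)¹⁰ = I + 10·N + 45·N² = [[1, −10, −50], [0, 1, 20], [0, 0, 1]].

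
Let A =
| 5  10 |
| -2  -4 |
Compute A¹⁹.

[[5, 10], [-2, -4]]

A² = A (a projection; rank 1, trace 1), so A¹⁹ = A.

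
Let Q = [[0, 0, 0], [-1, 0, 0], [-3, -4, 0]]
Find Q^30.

Q is strictly triangular, hence nilpotent: Q^3 = 0, so Q^30 = 0.

[[0, 0, 0], [0, 0, 0], [0, 0, 0]]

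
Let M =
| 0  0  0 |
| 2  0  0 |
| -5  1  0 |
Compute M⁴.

[[0, 0, 0], [0, 0, 0], [0, 0, 0]]

M is strictly triangular, hence nilpotent: M³ = 0, so M⁴ = 0.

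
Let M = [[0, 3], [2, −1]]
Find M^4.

M^2 = [[6, −3], [−2, 7]]
M^3 = [[−6, 21], [14, −13]]
M^4 = [[42, −39], [−26, 55]]

[[42, −39], [−26, 55]]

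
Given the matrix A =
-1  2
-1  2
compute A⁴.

A² = A (a projection; rank 1, trace 1), so A⁴ = A.

[[-1, 2], [-1, 2]]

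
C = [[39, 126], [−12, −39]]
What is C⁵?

tr C = 0 and det C = −9, so the characteristic polynomial is λ² − (0)λ + (−9) with roots −3 and 3.
Eigenvectors give P = [[3, 7], [−1, −2]] with P⁻¹ = [[−2, −7], [1, 3]], and C = P·diag(−3, 3)·P⁻¹.
Then C⁵ = P·diag(−243, 243)·P⁻¹ = [[−729, 1701], [243, −486]] · [[−2, −7], [1, 3]] = [[3159, 10206], [−972, −3159]].

[[3159, 10206], [−972, −3159]]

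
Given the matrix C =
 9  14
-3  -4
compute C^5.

[[1509, 2954], [-633, -1234]]

tr C = 5 and det C = 6, so the characteristic polynomial is λ² − (5)λ + (6) with roots 3 and 2.
Eigenvectors give P = [[7, -2], [-3, 1]] with P⁻¹ = [[1, 2], [3, 7]], and C = P·diag(3, 2)·P⁻¹.
Then C^5 = P·diag(243, 32)·P⁻¹ = [[1701, -64], [-729, 32]] · [[1, 2], [3, 7]] = [[1509, 2954], [-633, -1234]].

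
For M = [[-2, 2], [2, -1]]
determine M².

[[8, -6], [-6, 5]]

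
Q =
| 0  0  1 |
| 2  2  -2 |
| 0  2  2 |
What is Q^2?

[[0, 2, 2], [4, 0, -6], [4, 8, 0]]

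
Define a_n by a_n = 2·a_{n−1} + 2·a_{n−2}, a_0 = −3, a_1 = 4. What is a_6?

216

With companion matrix M = [[2, 2], [1, 0]], [a_n, a_{n−1}]ᵀ = M·[a_{n−1}, a_{n−2}]ᵀ, so [a_6, a_5]ᵀ = M⁵·[a_1, a_0]ᵀ.
M⁵ = [[120, 88], [44, 32]], giving [a_6, a_5]ᵀ = [[216], [80]].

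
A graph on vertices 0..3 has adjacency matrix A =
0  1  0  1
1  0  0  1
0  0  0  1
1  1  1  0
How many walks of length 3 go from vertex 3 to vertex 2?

The number of length-3 walks from vertex 3 to vertex 2 is entry (3,2) of A³, where A is the adjacency matrix.
A² = [[2, 1, 1, 1], [1, 2, 1, 1], [1, 1, 1, 0], [1, 1, 0, 3]]
A³ = [[2, 3, 1, 4], [3, 2, 1, 4], [1, 1, 0, 3], [4, 4, 3, 2]]

3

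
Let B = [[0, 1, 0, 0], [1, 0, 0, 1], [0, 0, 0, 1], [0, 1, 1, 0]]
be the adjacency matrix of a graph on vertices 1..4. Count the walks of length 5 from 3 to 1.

The number of length-5 walks from vertex 3 to vertex 1 is entry (3,1) of B^5, where B is the adjacency matrix.
B^2 = [[1, 0, 0, 1], [0, 2, 1, 0], [0, 1, 1, 0], [1, 0, 0, 2]]
B^3 = [[0, 2, 1, 0], [2, 0, 0, 3], [1, 0, 0, 2], [0, 3, 2, 0]]
B^4 = [[2, 0, 0, 3], [0, 5, 3, 0], [0, 3, 2, 0], [3, 0, 0, 5]]
B^5 = [[0, 5, 3, 0], [5, 0, 0, 8], [3, 0, 0, 5], [0, 8, 5, 0]]

3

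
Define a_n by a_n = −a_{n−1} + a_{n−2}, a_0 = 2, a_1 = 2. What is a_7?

10

With companion matrix M = [[−1, 1], [1, 0]], [a_n, a_{n−1}]ᵀ = M·[a_{n−1}, a_{n−2}]ᵀ, so [a_7, a_6]ᵀ = M^6·[a_1, a_0]ᵀ.
M^6 = [[13, −8], [−8, 5]], giving [a_7, a_6]ᵀ = [[10], [−6]].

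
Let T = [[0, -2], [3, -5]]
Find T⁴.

[[-114, 130], [-195, 211]]

tr T = -5 and det T = 6, so the characteristic polynomial is λ² − (-5)λ + (6) with roots -3 and -2.
Eigenvectors give P = [[-2, -1], [-3, -1]] with P⁻¹ = [[1, -1], [-3, 2]], and T = P·diag(-3, -2)·P⁻¹.
Then T⁴ = P·diag(81, 16)·P⁻¹ = [[-162, -16], [-243, -16]] · [[1, -1], [-3, 2]] = [[-114, 130], [-195, 211]].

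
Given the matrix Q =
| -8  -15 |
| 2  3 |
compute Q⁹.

[[-115538, -287565], [38342, 95343]]

tr Q = -5 and det Q = 6, so the characteristic polynomial is λ² − (-5)λ + (6) with roots -3 and -2.
Eigenvectors give P = [[-3, -5], [1, 2]] with P⁻¹ = [[-2, -5], [1, 3]], and Q = P·diag(-3, -2)·P⁻¹.
Then Q⁹ = P·diag(-19683, -512)·P⁻¹ = [[59049, 2560], [-19683, -1024]] · [[-2, -5], [1, 3]] = [[-115538, -287565], [38342, 95343]].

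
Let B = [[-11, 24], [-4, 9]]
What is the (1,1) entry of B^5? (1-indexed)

-731

tr B = -2 and det B = -3, so the characteristic polynomial is λ² − (-2)λ + (-3) with roots -3 and 1.
Eigenvectors give P = [[3, 2], [1, 1]] with P⁻¹ = [[1, -2], [-1, 3]], and B = P·diag(-3, 1)·P⁻¹.
Then B^5 = P·diag(-243, 1)·P⁻¹ = [[-729, 2], [-243, 1]] · [[1, -2], [-1, 3]] = [[-731, 1464], [-244, 489]].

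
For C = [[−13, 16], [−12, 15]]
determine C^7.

[[−6565, 8752], [−6564, 8751]]

tr C = 2 and det C = −3, so the characteristic polynomial is λ² − (2)λ + (−3) with roots −1 and 3.
Eigenvectors give P = [[4, 1], [3, 1]] with P⁻¹ = [[1, −1], [−3, 4]], and C = P·diag(−1, 3)·P⁻¹.
Then C^7 = P·diag(−1, 2187)·P⁻¹ = [[−4, 2187], [−3, 2187]] · [[1, −1], [−3, 4]] = [[−6565, 8752], [−6564, 8751]].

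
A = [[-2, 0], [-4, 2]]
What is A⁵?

[[-32, 0], [-64, 32]]

tr A = 0 and det A = -4, so the characteristic polynomial is λ² − (0)λ + (-4) with roots -2 and 2.
Eigenvectors give P = [[-1, 0], [-1, -1]] with P⁻¹ = [[-1, 0], [1, -1]], and A = P·diag(-2, 2)·P⁻¹.
Then A⁵ = P·diag(-32, 32)·P⁻¹ = [[32, 0], [32, -32]] · [[-1, 0], [1, -1]] = [[-32, 0], [-64, 32]].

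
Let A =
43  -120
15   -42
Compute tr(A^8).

6817

tr A = 1 and det A = -6, so the characteristic polynomial is λ² − (1)λ + (-6) with roots 3 and -2.
Eigenvectors give P = [[3, 8], [1, 3]] with P⁻¹ = [[3, -8], [-1, 3]], and A = P·diag(3, -2)·P⁻¹.
Then A^8 = P·diag(6561, 256)·P⁻¹ = [[19683, 2048], [6561, 768]] · [[3, -8], [-1, 3]] = [[57001, -151320], [18915, -50184]].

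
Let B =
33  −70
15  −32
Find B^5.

[[1893, −3850], [825, −1682]]

tr B = 1 and det B = −6, so the characteristic polynomial is λ² − (1)λ + (−6) with roots 3 and −2.
Eigenvectors give P = [[7, 2], [3, 1]] with P⁻¹ = [[1, −2], [−3, 7]], and B = P·diag(3, −2)·P⁻¹.
Then B^5 = P·diag(243, −32)·P⁻¹ = [[1701, −64], [729, −32]] · [[1, −2], [−3, 7]] = [[1893, −3850], [825, −1682]].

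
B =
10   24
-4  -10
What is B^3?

tr B = 0 and det B = -4, so the characteristic polynomial is λ² − (0)λ + (-4) with roots 2 and -2.
Eigenvectors give P = [[3, -2], [-1, 1]] with P⁻¹ = [[1, 2], [1, 3]], and B = P·diag(2, -2)·P⁻¹.
Then B^3 = P·diag(8, -8)·P⁻¹ = [[24, 16], [-8, -8]] · [[1, 2], [1, 3]] = [[40, 96], [-16, -40]].

[[40, 96], [-16, -40]]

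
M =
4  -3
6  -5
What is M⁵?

tr M = -1 and det M = -2, so the characteristic polynomial is λ² − (-1)λ + (-2) with roots 1 and -2.
Eigenvectors give P = [[-1, 1], [-1, 2]] with P⁻¹ = [[-2, 1], [-1, 1]], and M = P·diag(1, -2)·P⁻¹.
Then M⁵ = P·diag(1, -32)·P⁻¹ = [[-1, -32], [-1, -64]] · [[-2, 1], [-1, 1]] = [[34, -33], [66, -65]].

[[34, -33], [66, -65]]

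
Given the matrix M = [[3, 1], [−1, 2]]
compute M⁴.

M² = [[8, 5], [−5, 3]]
M³ = [[19, 18], [−18, 1]]
M⁴ = [[39, 55], [−55, −16]]

[[39, 55], [−55, −16]]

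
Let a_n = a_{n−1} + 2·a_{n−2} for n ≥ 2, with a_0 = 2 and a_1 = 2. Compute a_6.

With companion matrix B = [[1, 2], [1, 0]], [a_n, a_{n−1}]ᵀ = B·[a_{n−1}, a_{n−2}]ᵀ, so [a_6, a_5]ᵀ = B⁵·[a_1, a_0]ᵀ.
B⁵ = [[21, 22], [11, 10]], giving [a_6, a_5]ᵀ = [[86], [42]].

86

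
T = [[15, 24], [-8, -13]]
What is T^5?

[[975, 1464], [-488, -733]]

tr T = 2 and det T = -3, so the characteristic polynomial is λ² − (2)λ + (-3) with roots 3 and -1.
Eigenvectors give P = [[2, -3], [-1, 2]] with P⁻¹ = [[2, 3], [1, 2]], and T = P·diag(3, -1)·P⁻¹.
Then T^5 = P·diag(243, -1)·P⁻¹ = [[486, 3], [-243, -2]] · [[2, 3], [1, 2]] = [[975, 1464], [-488, -733]].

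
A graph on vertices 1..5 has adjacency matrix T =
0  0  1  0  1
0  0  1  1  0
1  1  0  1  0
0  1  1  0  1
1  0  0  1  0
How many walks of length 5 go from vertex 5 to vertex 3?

10

The number of length-5 walks from vertex 5 to vertex 3 is entry (5,3) of T⁵, where T is the adjacency matrix.
T² = [[2, 1, 0, 2, 0], [1, 2, 1, 1, 1], [0, 1, 3, 1, 2], [2, 1, 1, 3, 0], [0, 1, 2, 0, 2]]
T³ = [[0, 2, 5, 1, 4], [2, 2, 4, 4, 2], [5, 4, 2, 6, 1], [1, 4, 6, 2, 5], [4, 2, 1, 5, 0]]
T⁴ = [[9, 6, 3, 11, 1], [6, 8, 8, 8, 6], [3, 8, 15, 7, 11], [11, 8, 7, 15, 3], [1, 6, 11, 3, 9]]
T⁵ = [[4, 14, 26, 10, 20], [14, 16, 22, 22, 14], [26, 22, 18, 34, 10], [10, 22, 34, 18, 26], [20, 14, 10, 26, 4]]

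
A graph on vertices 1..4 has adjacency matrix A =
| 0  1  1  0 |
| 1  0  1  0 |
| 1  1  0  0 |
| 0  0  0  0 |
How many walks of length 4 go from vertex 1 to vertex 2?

5

The number of length-4 walks from vertex 1 to vertex 2 is entry (1,2) of A⁴, where A is the adjacency matrix.
A² = [[2, 1, 1, 0], [1, 2, 1, 0], [1, 1, 2, 0], [0, 0, 0, 0]]
A³ = [[2, 3, 3, 0], [3, 2, 3, 0], [3, 3, 2, 0], [0, 0, 0, 0]]
A⁴ = [[6, 5, 5, 0], [5, 6, 5, 0], [5, 5, 6, 0], [0, 0, 0, 0]]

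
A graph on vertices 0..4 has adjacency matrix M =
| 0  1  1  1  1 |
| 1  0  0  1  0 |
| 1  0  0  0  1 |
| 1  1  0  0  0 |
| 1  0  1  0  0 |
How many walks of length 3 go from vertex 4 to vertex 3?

The number of length-3 walks from vertex 4 to vertex 3 is entry (4,3) of M³, where M is the adjacency matrix.
M² = [[4, 1, 1, 1, 1], [1, 2, 1, 1, 1], [1, 1, 2, 1, 1], [1, 1, 1, 2, 1], [1, 1, 1, 1, 2]]
M³ = [[4, 5, 5, 5, 5], [5, 2, 2, 3, 2], [5, 2, 2, 2, 3], [5, 3, 2, 2, 2], [5, 2, 3, 2, 2]]

2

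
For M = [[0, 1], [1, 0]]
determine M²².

M² = I (check: tr M = 0 and det M = -1), so M²² = I since 22 is even.

[[1, 0], [0, 1]]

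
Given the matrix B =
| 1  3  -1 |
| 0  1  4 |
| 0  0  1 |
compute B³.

B = I + N where N = [[0, 3, -1], [0, 0, 4], [0, 0, 0]] is strictly upper-triangular, so N³ = 0.
(I + N)³ = I + 3·N + 3·N² = [[1, 9, 33], [0, 1, 12], [0, 0, 1]].

[[1, 9, 33], [0, 1, 12], [0, 0, 1]]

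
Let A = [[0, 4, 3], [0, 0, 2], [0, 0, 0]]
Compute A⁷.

A is strictly triangular, hence nilpotent: A³ = 0, so A⁷ = 0.

[[0, 0, 0], [0, 0, 0], [0, 0, 0]]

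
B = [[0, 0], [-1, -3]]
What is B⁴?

[[0, 0], [27, 81]]

B² = [[0, 0], [3, 9]]
B³ = [[0, 0], [-9, -27]]
B⁴ = [[0, 0], [27, 81]]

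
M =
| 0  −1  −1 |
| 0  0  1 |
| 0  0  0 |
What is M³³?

M is strictly triangular, hence nilpotent: M³ = 0, so M³³ = 0.

[[0, 0, 0], [0, 0, 0], [0, 0, 0]]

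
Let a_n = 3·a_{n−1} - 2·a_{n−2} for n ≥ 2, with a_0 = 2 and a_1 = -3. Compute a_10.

-5113

With companion matrix C = [[3, -2], [1, 0]], [a_n, a_{n−1}]ᵀ = C·[a_{n−1}, a_{n−2}]ᵀ, so [a_10, a_9]ᵀ = C^9·[a_1, a_0]ᵀ.
C^9 = [[1023, -1022], [511, -510]], giving [a_10, a_9]ᵀ = [[-5113], [-2553]].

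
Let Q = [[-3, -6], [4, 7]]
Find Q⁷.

tr Q = 4 and det Q = 3, so the characteristic polynomial is λ² − (4)λ + (3) with roots 1 and 3.
Eigenvectors give P = [[3, -1], [-2, 1]] with P⁻¹ = [[1, 1], [2, 3]], and Q = P·diag(1, 3)·P⁻¹.
Then Q⁷ = P·diag(1, 2187)·P⁻¹ = [[3, -2187], [-2, 2187]] · [[1, 1], [2, 3]] = [[-4371, -6558], [4372, 6559]].

[[-4371, -6558], [4372, 6559]]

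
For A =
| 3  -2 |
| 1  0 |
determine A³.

[[15, -14], [7, -6]]

tr A = 3 and det A = 2, so the characteristic polynomial is λ² − (3)λ + (2) with roots 2 and 1.
Eigenvectors give P = [[2, -1], [1, -1]] with P⁻¹ = [[1, -1], [1, -2]], and A = P·diag(2, 1)·P⁻¹.
Then A³ = P·diag(8, 1)·P⁻¹ = [[16, -1], [8, -1]] · [[1, -1], [1, -2]] = [[15, -14], [7, -6]].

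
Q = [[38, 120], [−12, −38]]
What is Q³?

tr Q = 0 and det Q = −4, so the characteristic polynomial is λ² − (0)λ + (−4) with roots −2 and 2.
Eigenvectors give P = [[−3, 10], [1, −3]] with P⁻¹ = [[3, 10], [1, 3]], and Q = P·diag(−2, 2)·P⁻¹.
Then Q³ = P·diag(−8, 8)·P⁻¹ = [[24, 80], [−8, −24]] · [[3, 10], [1, 3]] = [[152, 480], [−48, −152]].

[[152, 480], [−48, −152]]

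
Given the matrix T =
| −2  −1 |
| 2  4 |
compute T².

[[2, −2], [4, 14]]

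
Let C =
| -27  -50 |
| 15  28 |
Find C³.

[[-183, -350], [105, 202]]

tr C = 1 and det C = -6, so the characteristic polynomial is λ² − (1)λ + (-6) with roots 3 and -2.
Eigenvectors give P = [[-5, -2], [3, 1]] with P⁻¹ = [[1, 2], [-3, -5]], and C = P·diag(3, -2)·P⁻¹.
Then C³ = P·diag(27, -8)·P⁻¹ = [[-135, 16], [81, -8]] · [[1, 2], [-3, -5]] = [[-183, -350], [105, 202]].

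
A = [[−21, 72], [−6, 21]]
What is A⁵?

tr A = 0 and det A = −9, so the characteristic polynomial is λ² − (0)λ + (−9) with roots −3 and 3.
Eigenvectors give P = [[4, 3], [1, 1]] with P⁻¹ = [[1, −3], [−1, 4]], and A = P·diag(−3, 3)·P⁻¹.
Then A⁵ = P·diag(−243, 243)·P⁻¹ = [[−972, 729], [−243, 243]] · [[1, −3], [−1, 4]] = [[−1701, 5832], [−486, 1701]].

[[−1701, 5832], [−486, 1701]]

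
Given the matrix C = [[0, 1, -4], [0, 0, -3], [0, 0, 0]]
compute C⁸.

[[0, 0, 0], [0, 0, 0], [0, 0, 0]]

C is strictly triangular, hence nilpotent: C³ = 0, so C⁸ = 0.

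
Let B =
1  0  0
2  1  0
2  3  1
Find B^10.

[[1, 0, 0], [20, 1, 0], [290, 30, 1]]

B = I + N where N = [[0, 0, 0], [2, 0, 0], [2, 3, 0]] is strictly lower-triangular, so N^3 = 0.
(I + N)^10 = I + 10·N + 45·N^2 = [[1, 0, 0], [20, 1, 0], [290, 30, 1]].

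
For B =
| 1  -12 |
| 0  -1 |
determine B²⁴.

[[1, 0], [0, 1]]

B² = I (check: tr B = 0 and det B = -1), so B²⁴ = I since 24 is even.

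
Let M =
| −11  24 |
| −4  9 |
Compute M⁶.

[[2185, −4368], [728, −1455]]

tr M = −2 and det M = −3, so the characteristic polynomial is λ² − (−2)λ + (−3) with roots −3 and 1.
Eigenvectors give P = [[3, −2], [1, −1]] with P⁻¹ = [[1, −2], [1, −3]], and M = P·diag(−3, 1)·P⁻¹.
Then M⁶ = P·diag(729, 1)·P⁻¹ = [[2187, −2], [729, −1]] · [[1, −2], [1, −3]] = [[2185, −4368], [728, −1455]].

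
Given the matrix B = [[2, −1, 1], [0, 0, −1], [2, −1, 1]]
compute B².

[[6, −3, 4], [−2, 1, −1], [6, −3, 4]]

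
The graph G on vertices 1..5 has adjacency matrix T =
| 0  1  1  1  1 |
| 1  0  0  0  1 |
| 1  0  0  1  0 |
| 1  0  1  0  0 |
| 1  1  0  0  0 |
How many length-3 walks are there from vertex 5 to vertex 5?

2

The number of length-3 walks from vertex 5 to vertex 5 is entry (5,5) of T^3, where T is the adjacency matrix.
T^2 = [[4, 1, 1, 1, 1], [1, 2, 1, 1, 1], [1, 1, 2, 1, 1], [1, 1, 1, 2, 1], [1, 1, 1, 1, 2]]
T^3 = [[4, 5, 5, 5, 5], [5, 2, 2, 2, 3], [5, 2, 2, 3, 2], [5, 2, 3, 2, 2], [5, 3, 2, 2, 2]]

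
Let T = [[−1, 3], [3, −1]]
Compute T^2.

[[10, −6], [−6, 10]]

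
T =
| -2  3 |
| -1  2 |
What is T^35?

[[-2, 3], [-1, 2]]

T² = I (check: tr T = 0 and det T = -1), so T^35 = T since 35 is odd.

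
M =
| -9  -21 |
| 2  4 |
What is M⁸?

[[44391, 132405], [-12610, -37574]]

tr M = -5 and det M = 6, so the characteristic polynomial is λ² − (-5)λ + (6) with roots -3 and -2.
Eigenvectors give P = [[-7, 3], [2, -1]] with P⁻¹ = [[-1, -3], [-2, -7]], and M = P·diag(-3, -2)·P⁻¹.
Then M⁸ = P·diag(6561, 256)·P⁻¹ = [[-45927, 768], [13122, -256]] · [[-1, -3], [-2, -7]] = [[44391, 132405], [-12610, -37574]].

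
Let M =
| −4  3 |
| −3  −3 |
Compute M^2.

[[7, −21], [21, 0]]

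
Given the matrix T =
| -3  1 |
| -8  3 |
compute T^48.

[[1, 0], [0, 1]]

T² = I (check: tr T = 0 and det T = -1), so T^48 = I since 48 is even.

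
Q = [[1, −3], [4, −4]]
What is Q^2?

[[−11, 9], [−12, 4]]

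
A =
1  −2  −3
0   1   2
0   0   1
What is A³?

[[1, −6, −21], [0, 1, 6], [0, 0, 1]]

A = I + N where N = [[0, −2, −3], [0, 0, 2], [0, 0, 0]] is strictly upper-triangular, so N³ = 0.
(I + N)³ = I + 3·N + 3·N² = [[1, −6, −21], [0, 1, 6], [0, 0, 1]].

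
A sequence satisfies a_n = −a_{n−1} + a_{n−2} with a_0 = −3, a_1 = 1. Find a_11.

254

With companion matrix A = [[−1, 1], [1, 0]], [a_n, a_{n−1}]ᵀ = A·[a_{n−1}, a_{n−2}]ᵀ, so [a_11, a_10]ᵀ = A¹⁰·[a_1, a_0]ᵀ.
A¹⁰ = [[89, −55], [−55, 34]], giving [a_11, a_10]ᵀ = [[254], [−157]].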